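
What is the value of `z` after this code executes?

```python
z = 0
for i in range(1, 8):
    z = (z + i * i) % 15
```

Let's trace through this code step by step.

Initialize: z = 0
Entering loop: for i in range(1, 8):

After execution: z = 5
5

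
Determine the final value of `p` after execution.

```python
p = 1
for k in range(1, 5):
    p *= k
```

Let's trace through this code step by step.

Initialize: p = 1
Entering loop: for k in range(1, 5):

After execution: p = 24
24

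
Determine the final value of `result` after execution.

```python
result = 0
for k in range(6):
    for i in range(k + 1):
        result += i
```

Let's trace through this code step by step.

Initialize: result = 0
Entering loop: for k in range(6):

After execution: result = 35
35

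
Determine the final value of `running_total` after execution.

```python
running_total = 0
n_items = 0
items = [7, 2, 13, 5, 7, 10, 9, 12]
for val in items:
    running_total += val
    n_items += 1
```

Let's trace through this code step by step.

Initialize: running_total = 0
Initialize: n_items = 0
Initialize: items = [7, 2, 13, 5, 7, 10, 9, 12]
Entering loop: for val in items:

After execution: running_total = 65
65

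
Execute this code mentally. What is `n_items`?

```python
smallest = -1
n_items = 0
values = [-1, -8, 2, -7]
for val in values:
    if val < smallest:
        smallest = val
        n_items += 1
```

Let's trace through this code step by step.

Initialize: smallest = -1
Initialize: n_items = 0
Initialize: values = [-1, -8, 2, -7]
Entering loop: for val in values:

After execution: n_items = 1
1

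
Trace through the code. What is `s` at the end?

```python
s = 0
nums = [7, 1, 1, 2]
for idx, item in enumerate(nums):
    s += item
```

Let's trace through this code step by step.

Initialize: s = 0
Initialize: nums = [7, 1, 1, 2]
Entering loop: for idx, item in enumerate(nums):

After execution: s = 11
11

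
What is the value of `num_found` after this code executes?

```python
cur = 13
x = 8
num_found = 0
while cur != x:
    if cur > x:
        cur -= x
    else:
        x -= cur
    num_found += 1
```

Let's trace through this code step by step.

Initialize: cur = 13
Initialize: x = 8
Initialize: num_found = 0
Entering loop: while cur != x:

After execution: num_found = 5
5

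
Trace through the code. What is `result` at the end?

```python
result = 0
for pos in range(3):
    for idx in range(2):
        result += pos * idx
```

Let's trace through this code step by step.

Initialize: result = 0
Entering loop: for pos in range(3):

After execution: result = 3
3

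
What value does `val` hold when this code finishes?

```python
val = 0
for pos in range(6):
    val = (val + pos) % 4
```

Let's trace through this code step by step.

Initialize: val = 0
Entering loop: for pos in range(6):

After execution: val = 3
3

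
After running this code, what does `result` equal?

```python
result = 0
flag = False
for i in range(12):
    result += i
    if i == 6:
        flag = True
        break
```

Let's trace through this code step by step.

Initialize: result = 0
Initialize: flag = False
Entering loop: for i in range(12):

After execution: result = 21
21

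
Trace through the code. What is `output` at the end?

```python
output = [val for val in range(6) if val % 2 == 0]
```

Let's trace through this code step by step.

Initialize: output = [val for val in range(6) if val % 2 == 0]

After execution: output = [0, 2, 4]
[0, 2, 4]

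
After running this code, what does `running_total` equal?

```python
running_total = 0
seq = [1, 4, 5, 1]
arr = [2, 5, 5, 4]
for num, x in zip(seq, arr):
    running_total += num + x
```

Let's trace through this code step by step.

Initialize: running_total = 0
Initialize: seq = [1, 4, 5, 1]
Initialize: arr = [2, 5, 5, 4]
Entering loop: for num, x in zip(seq, arr):

After execution: running_total = 27
27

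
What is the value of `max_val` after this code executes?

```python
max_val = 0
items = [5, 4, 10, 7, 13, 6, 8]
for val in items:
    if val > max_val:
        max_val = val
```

Let's trace through this code step by step.

Initialize: max_val = 0
Initialize: items = [5, 4, 10, 7, 13, 6, 8]
Entering loop: for val in items:

After execution: max_val = 13
13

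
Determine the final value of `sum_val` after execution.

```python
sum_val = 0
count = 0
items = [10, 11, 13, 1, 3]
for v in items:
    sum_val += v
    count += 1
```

Let's trace through this code step by step.

Initialize: sum_val = 0
Initialize: count = 0
Initialize: items = [10, 11, 13, 1, 3]
Entering loop: for v in items:

After execution: sum_val = 38
38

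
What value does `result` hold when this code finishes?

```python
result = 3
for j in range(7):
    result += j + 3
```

Let's trace through this code step by step.

Initialize: result = 3
Entering loop: for j in range(7):

After execution: result = 45
45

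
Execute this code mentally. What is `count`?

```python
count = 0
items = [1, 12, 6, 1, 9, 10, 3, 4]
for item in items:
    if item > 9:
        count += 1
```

Let's trace through this code step by step.

Initialize: count = 0
Initialize: items = [1, 12, 6, 1, 9, 10, 3, 4]
Entering loop: for item in items:

After execution: count = 2
2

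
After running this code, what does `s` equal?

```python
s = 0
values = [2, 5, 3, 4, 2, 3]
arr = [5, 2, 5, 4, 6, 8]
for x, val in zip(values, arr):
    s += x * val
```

Let's trace through this code step by step.

Initialize: s = 0
Initialize: values = [2, 5, 3, 4, 2, 3]
Initialize: arr = [5, 2, 5, 4, 6, 8]
Entering loop: for x, val in zip(values, arr):

After execution: s = 87
87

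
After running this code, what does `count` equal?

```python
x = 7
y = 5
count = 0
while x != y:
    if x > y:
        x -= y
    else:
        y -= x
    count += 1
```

Let's trace through this code step by step.

Initialize: x = 7
Initialize: y = 5
Initialize: count = 0
Entering loop: while x != y:

After execution: count = 4
4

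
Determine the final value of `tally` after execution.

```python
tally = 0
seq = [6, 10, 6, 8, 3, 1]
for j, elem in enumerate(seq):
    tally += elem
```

Let's trace through this code step by step.

Initialize: tally = 0
Initialize: seq = [6, 10, 6, 8, 3, 1]
Entering loop: for j, elem in enumerate(seq):

After execution: tally = 34
34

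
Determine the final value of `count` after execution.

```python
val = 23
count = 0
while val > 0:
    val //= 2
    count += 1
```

Let's trace through this code step by step.

Initialize: val = 23
Initialize: count = 0
Entering loop: while val > 0:

After execution: count = 5
5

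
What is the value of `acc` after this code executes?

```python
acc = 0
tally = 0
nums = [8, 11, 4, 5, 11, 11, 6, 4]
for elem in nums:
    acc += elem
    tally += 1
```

Let's trace through this code step by step.

Initialize: acc = 0
Initialize: tally = 0
Initialize: nums = [8, 11, 4, 5, 11, 11, 6, 4]
Entering loop: for elem in nums:

After execution: acc = 60
60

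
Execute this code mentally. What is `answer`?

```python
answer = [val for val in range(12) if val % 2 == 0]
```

Let's trace through this code step by step.

Initialize: answer = [val for val in range(12) if val % 2 == 0]

After execution: answer = [0, 2, 4, 6, 8, 10]
[0, 2, 4, 6, 8, 10]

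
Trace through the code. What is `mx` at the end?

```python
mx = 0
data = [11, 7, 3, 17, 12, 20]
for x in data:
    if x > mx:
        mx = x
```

Let's trace through this code step by step.

Initialize: mx = 0
Initialize: data = [11, 7, 3, 17, 12, 20]
Entering loop: for x in data:

After execution: mx = 20
20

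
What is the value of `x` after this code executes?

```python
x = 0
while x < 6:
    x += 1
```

Let's trace through this code step by step.

Initialize: x = 0
Entering loop: while x < 6:

After execution: x = 6
6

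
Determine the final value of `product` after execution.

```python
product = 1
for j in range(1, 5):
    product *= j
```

Let's trace through this code step by step.

Initialize: product = 1
Entering loop: for j in range(1, 5):

After execution: product = 24
24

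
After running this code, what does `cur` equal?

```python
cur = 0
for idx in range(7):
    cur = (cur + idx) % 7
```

Let's trace through this code step by step.

Initialize: cur = 0
Entering loop: for idx in range(7):

After execution: cur = 0
0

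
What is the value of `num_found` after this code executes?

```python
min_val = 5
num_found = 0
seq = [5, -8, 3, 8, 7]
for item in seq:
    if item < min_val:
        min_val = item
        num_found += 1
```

Let's trace through this code step by step.

Initialize: min_val = 5
Initialize: num_found = 0
Initialize: seq = [5, -8, 3, 8, 7]
Entering loop: for item in seq:

After execution: num_found = 1
1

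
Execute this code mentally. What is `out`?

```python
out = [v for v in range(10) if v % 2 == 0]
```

Let's trace through this code step by step.

Initialize: out = [v for v in range(10) if v % 2 == 0]

After execution: out = [0, 2, 4, 6, 8]
[0, 2, 4, 6, 8]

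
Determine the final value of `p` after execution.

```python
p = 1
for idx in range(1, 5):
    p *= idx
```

Let's trace through this code step by step.

Initialize: p = 1
Entering loop: for idx in range(1, 5):

After execution: p = 24
24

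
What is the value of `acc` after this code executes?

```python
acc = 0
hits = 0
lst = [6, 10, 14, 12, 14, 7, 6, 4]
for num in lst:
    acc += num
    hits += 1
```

Let's trace through this code step by step.

Initialize: acc = 0
Initialize: hits = 0
Initialize: lst = [6, 10, 14, 12, 14, 7, 6, 4]
Entering loop: for num in lst:

After execution: acc = 73
73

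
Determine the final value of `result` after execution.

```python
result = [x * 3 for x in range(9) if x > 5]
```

Let's trace through this code step by step.

Initialize: result = [x * 3 for x in range(9) if x > 5]

After execution: result = [18, 21, 24]
[18, 21, 24]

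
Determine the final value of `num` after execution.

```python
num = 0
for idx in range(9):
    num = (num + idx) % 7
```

Let's trace through this code step by step.

Initialize: num = 0
Entering loop: for idx in range(9):

After execution: num = 1
1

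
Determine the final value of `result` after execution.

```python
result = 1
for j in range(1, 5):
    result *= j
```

Let's trace through this code step by step.

Initialize: result = 1
Entering loop: for j in range(1, 5):

After execution: result = 24
24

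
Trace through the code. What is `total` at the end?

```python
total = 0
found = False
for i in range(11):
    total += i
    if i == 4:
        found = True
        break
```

Let's trace through this code step by step.

Initialize: total = 0
Initialize: found = False
Entering loop: for i in range(11):

After execution: total = 10
10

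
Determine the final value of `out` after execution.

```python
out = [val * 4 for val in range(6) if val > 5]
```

Let's trace through this code step by step.

Initialize: out = [val * 4 for val in range(6) if val > 5]

After execution: out = []
[]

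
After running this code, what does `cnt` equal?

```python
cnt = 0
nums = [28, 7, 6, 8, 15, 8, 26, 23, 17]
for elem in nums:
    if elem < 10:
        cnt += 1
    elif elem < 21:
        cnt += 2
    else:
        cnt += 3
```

Let's trace through this code step by step.

Initialize: cnt = 0
Initialize: nums = [28, 7, 6, 8, 15, 8, 26, 23, 17]
Entering loop: for elem in nums:

After execution: cnt = 17
17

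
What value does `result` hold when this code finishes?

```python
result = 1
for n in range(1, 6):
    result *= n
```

Let's trace through this code step by step.

Initialize: result = 1
Entering loop: for n in range(1, 6):

After execution: result = 120
120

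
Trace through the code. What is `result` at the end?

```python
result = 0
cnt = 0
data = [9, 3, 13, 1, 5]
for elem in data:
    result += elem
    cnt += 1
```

Let's trace through this code step by step.

Initialize: result = 0
Initialize: cnt = 0
Initialize: data = [9, 3, 13, 1, 5]
Entering loop: for elem in data:

After execution: result = 31
31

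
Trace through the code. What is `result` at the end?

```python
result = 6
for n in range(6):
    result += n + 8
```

Let's trace through this code step by step.

Initialize: result = 6
Entering loop: for n in range(6):

After execution: result = 69
69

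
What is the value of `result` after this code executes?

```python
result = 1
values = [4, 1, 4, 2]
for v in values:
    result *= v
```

Let's trace through this code step by step.

Initialize: result = 1
Initialize: values = [4, 1, 4, 2]
Entering loop: for v in values:

After execution: result = 32
32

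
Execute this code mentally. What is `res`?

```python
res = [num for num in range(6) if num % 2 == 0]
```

Let's trace through this code step by step.

Initialize: res = [num for num in range(6) if num % 2 == 0]

After execution: res = [0, 2, 4]
[0, 2, 4]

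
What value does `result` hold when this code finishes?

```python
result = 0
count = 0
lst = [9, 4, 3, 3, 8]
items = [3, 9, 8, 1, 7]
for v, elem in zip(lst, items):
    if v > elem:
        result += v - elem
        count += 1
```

Let's trace through this code step by step.

Initialize: result = 0
Initialize: count = 0
Initialize: lst = [9, 4, 3, 3, 8]
Initialize: items = [3, 9, 8, 1, 7]
Entering loop: for v, elem in zip(lst, items):

After execution: result = 9
9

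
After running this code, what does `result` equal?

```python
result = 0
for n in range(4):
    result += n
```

Let's trace through this code step by step.

Initialize: result = 0
Entering loop: for n in range(4):

After execution: result = 6
6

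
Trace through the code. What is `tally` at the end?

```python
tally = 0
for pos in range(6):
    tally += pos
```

Let's trace through this code step by step.

Initialize: tally = 0
Entering loop: for pos in range(6):

After execution: tally = 15
15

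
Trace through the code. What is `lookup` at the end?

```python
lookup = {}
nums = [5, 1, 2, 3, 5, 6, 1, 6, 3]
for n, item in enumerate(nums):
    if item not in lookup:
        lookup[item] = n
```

Let's trace through this code step by step.

Initialize: lookup = {}
Initialize: nums = [5, 1, 2, 3, 5, 6, 1, 6, 3]
Entering loop: for n, item in enumerate(nums):

After execution: lookup = {5: 0, 1: 1, 2: 2, 3: 3, 6: 5}
{5: 0, 1: 1, 2: 2, 3: 3, 6: 5}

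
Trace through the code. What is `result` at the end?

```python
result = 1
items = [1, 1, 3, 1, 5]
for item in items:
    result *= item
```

Let's trace through this code step by step.

Initialize: result = 1
Initialize: items = [1, 1, 3, 1, 5]
Entering loop: for item in items:

After execution: result = 15
15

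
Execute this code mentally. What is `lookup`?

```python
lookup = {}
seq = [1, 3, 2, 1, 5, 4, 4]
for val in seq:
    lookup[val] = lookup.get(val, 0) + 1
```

Let's trace through this code step by step.

Initialize: lookup = {}
Initialize: seq = [1, 3, 2, 1, 5, 4, 4]
Entering loop: for val in seq:

After execution: lookup = {1: 2, 3: 1, 2: 1, 5: 1, 4: 2}
{1: 2, 3: 1, 2: 1, 5: 1, 4: 2}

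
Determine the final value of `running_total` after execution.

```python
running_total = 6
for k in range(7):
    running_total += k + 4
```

Let's trace through this code step by step.

Initialize: running_total = 6
Entering loop: for k in range(7):

After execution: running_total = 55
55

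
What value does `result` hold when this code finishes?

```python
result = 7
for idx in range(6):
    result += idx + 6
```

Let's trace through this code step by step.

Initialize: result = 7
Entering loop: for idx in range(6):

After execution: result = 58
58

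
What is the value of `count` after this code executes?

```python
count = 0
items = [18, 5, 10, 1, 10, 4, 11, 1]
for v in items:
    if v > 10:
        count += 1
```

Let's trace through this code step by step.

Initialize: count = 0
Initialize: items = [18, 5, 10, 1, 10, 4, 11, 1]
Entering loop: for v in items:

After execution: count = 2
2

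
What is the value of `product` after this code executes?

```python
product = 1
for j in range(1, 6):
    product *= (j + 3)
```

Let's trace through this code step by step.

Initialize: product = 1
Entering loop: for j in range(1, 6):

After execution: product = 6720
6720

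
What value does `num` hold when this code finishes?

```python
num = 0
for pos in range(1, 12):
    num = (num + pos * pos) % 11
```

Let's trace through this code step by step.

Initialize: num = 0
Entering loop: for pos in range(1, 12):

After execution: num = 0
0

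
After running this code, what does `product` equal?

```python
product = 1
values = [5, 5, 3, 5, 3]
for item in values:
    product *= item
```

Let's trace through this code step by step.

Initialize: product = 1
Initialize: values = [5, 5, 3, 5, 3]
Entering loop: for item in values:

After execution: product = 1125
1125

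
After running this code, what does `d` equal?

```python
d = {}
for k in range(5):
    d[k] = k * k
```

Let's trace through this code step by step.

Initialize: d = {}
Entering loop: for k in range(5):

After execution: d = {0: 0, 1: 1, 2: 4, 3: 9, 4: 16}
{0: 0, 1: 1, 2: 4, 3: 9, 4: 16}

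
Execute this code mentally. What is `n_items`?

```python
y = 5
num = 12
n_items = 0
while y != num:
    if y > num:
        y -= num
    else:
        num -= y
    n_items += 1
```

Let's trace through this code step by step.

Initialize: y = 5
Initialize: num = 12
Initialize: n_items = 0
Entering loop: while y != num:

After execution: n_items = 5
5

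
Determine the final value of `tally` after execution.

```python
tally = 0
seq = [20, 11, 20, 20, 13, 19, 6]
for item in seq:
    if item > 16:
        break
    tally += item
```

Let's trace through this code step by step.

Initialize: tally = 0
Initialize: seq = [20, 11, 20, 20, 13, 19, 6]
Entering loop: for item in seq:

After execution: tally = 0
0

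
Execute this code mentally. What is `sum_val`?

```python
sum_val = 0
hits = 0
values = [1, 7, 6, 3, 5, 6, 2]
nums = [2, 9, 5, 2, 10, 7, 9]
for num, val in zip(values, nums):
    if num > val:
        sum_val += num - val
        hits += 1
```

Let's trace through this code step by step.

Initialize: sum_val = 0
Initialize: hits = 0
Initialize: values = [1, 7, 6, 3, 5, 6, 2]
Initialize: nums = [2, 9, 5, 2, 10, 7, 9]
Entering loop: for num, val in zip(values, nums):

After execution: sum_val = 2
2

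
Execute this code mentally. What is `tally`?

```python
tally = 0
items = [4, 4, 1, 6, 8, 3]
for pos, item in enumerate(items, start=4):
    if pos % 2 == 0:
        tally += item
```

Let's trace through this code step by step.

Initialize: tally = 0
Initialize: items = [4, 4, 1, 6, 8, 3]
Entering loop: for pos, item in enumerate(items, start=4):

After execution: tally = 13
13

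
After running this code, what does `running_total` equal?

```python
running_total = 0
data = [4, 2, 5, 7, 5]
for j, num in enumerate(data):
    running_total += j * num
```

Let's trace through this code step by step.

Initialize: running_total = 0
Initialize: data = [4, 2, 5, 7, 5]
Entering loop: for j, num in enumerate(data):

After execution: running_total = 53
53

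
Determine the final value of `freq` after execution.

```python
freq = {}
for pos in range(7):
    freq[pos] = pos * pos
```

Let's trace through this code step by step.

Initialize: freq = {}
Entering loop: for pos in range(7):

After execution: freq = {0: 0, 1: 1, 2: 4, 3: 9, 4: 16, 5: 25, 6: 36}
{0: 0, 1: 1, 2: 4, 3: 9, 4: 16, 5: 25, 6: 36}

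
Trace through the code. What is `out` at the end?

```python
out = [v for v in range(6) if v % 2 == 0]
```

Let's trace through this code step by step.

Initialize: out = [v for v in range(6) if v % 2 == 0]

After execution: out = [0, 2, 4]
[0, 2, 4]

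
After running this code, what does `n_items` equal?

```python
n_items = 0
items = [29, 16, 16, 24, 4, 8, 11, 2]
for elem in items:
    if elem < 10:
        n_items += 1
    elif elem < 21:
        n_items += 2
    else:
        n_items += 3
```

Let's trace through this code step by step.

Initialize: n_items = 0
Initialize: items = [29, 16, 16, 24, 4, 8, 11, 2]
Entering loop: for elem in items:

After execution: n_items = 15
15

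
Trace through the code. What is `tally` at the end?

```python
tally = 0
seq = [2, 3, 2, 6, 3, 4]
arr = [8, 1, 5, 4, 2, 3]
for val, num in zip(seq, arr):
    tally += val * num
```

Let's trace through this code step by step.

Initialize: tally = 0
Initialize: seq = [2, 3, 2, 6, 3, 4]
Initialize: arr = [8, 1, 5, 4, 2, 3]
Entering loop: for val, num in zip(seq, arr):

After execution: tally = 71
71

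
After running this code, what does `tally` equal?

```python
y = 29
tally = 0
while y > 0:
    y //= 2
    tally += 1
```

Let's trace through this code step by step.

Initialize: y = 29
Initialize: tally = 0
Entering loop: while y > 0:

After execution: tally = 5
5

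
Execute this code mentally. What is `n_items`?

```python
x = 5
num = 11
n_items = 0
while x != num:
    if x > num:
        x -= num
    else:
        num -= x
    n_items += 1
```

Let's trace through this code step by step.

Initialize: x = 5
Initialize: num = 11
Initialize: n_items = 0
Entering loop: while x != num:

After execution: n_items = 6
6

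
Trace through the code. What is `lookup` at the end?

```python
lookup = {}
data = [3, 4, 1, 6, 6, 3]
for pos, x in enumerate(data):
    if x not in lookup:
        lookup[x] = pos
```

Let's trace through this code step by step.

Initialize: lookup = {}
Initialize: data = [3, 4, 1, 6, 6, 3]
Entering loop: for pos, x in enumerate(data):

After execution: lookup = {3: 0, 4: 1, 1: 2, 6: 3}
{3: 0, 4: 1, 1: 2, 6: 3}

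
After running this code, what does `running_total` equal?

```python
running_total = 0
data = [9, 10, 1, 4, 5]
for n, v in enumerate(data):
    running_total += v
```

Let's trace through this code step by step.

Initialize: running_total = 0
Initialize: data = [9, 10, 1, 4, 5]
Entering loop: for n, v in enumerate(data):

After execution: running_total = 29
29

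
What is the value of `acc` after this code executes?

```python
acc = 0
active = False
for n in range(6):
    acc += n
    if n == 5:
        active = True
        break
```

Let's trace through this code step by step.

Initialize: acc = 0
Initialize: active = False
Entering loop: for n in range(6):

After execution: acc = 15
15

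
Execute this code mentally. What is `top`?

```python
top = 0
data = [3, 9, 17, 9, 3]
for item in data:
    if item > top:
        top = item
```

Let's trace through this code step by step.

Initialize: top = 0
Initialize: data = [3, 9, 17, 9, 3]
Entering loop: for item in data:

After execution: top = 17
17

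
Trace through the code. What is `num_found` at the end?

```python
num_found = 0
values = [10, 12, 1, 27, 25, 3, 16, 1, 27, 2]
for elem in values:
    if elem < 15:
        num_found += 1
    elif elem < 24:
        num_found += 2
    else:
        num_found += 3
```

Let's trace through this code step by step.

Initialize: num_found = 0
Initialize: values = [10, 12, 1, 27, 25, 3, 16, 1, 27, 2]
Entering loop: for elem in values:

After execution: num_found = 17
17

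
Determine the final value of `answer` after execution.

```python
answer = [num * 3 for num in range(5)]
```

Let's trace through this code step by step.

Initialize: answer = [num * 3 for num in range(5)]

After execution: answer = [0, 3, 6, 9, 12]
[0, 3, 6, 9, 12]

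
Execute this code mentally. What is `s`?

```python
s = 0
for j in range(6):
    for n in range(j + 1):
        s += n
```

Let's trace through this code step by step.

Initialize: s = 0
Entering loop: for j in range(6):

After execution: s = 35
35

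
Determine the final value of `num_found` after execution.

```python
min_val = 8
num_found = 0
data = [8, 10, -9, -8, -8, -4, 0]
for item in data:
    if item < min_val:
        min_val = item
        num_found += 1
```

Let's trace through this code step by step.

Initialize: min_val = 8
Initialize: num_found = 0
Initialize: data = [8, 10, -9, -8, -8, -4, 0]
Entering loop: for item in data:

After execution: num_found = 1
1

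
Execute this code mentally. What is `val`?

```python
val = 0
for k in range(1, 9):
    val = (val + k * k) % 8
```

Let's trace through this code step by step.

Initialize: val = 0
Entering loop: for k in range(1, 9):

After execution: val = 4
4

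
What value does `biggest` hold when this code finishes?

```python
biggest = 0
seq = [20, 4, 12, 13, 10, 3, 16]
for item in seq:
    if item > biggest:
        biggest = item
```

Let's trace through this code step by step.

Initialize: biggest = 0
Initialize: seq = [20, 4, 12, 13, 10, 3, 16]
Entering loop: for item in seq:

After execution: biggest = 20
20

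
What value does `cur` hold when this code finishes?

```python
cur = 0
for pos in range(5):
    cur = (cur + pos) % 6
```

Let's trace through this code step by step.

Initialize: cur = 0
Entering loop: for pos in range(5):

After execution: cur = 4
4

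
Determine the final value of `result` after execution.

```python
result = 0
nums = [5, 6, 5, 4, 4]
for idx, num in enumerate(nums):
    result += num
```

Let's trace through this code step by step.

Initialize: result = 0
Initialize: nums = [5, 6, 5, 4, 4]
Entering loop: for idx, num in enumerate(nums):

After execution: result = 24
24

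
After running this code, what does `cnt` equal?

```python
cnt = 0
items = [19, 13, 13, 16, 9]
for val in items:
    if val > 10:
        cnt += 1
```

Let's trace through this code step by step.

Initialize: cnt = 0
Initialize: items = [19, 13, 13, 16, 9]
Entering loop: for val in items:

After execution: cnt = 4
4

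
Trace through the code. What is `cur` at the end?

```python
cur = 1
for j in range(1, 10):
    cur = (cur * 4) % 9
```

Let's trace through this code step by step.

Initialize: cur = 1
Entering loop: for j in range(1, 10):

After execution: cur = 1
1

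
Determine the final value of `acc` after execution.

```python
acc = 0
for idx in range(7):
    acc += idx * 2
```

Let's trace through this code step by step.

Initialize: acc = 0
Entering loop: for idx in range(7):

After execution: acc = 42
42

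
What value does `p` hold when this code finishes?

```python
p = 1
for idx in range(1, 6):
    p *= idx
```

Let's trace through this code step by step.

Initialize: p = 1
Entering loop: for idx in range(1, 6):

After execution: p = 120
120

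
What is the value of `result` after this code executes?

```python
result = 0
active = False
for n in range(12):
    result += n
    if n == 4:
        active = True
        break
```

Let's trace through this code step by step.

Initialize: result = 0
Initialize: active = False
Entering loop: for n in range(12):

After execution: result = 10
10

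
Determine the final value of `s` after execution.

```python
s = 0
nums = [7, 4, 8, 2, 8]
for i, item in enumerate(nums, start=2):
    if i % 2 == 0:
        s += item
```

Let's trace through this code step by step.

Initialize: s = 0
Initialize: nums = [7, 4, 8, 2, 8]
Entering loop: for i, item in enumerate(nums, start=2):

After execution: s = 23
23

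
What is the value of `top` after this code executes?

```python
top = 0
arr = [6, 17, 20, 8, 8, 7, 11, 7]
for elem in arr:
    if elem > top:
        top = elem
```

Let's trace through this code step by step.

Initialize: top = 0
Initialize: arr = [6, 17, 20, 8, 8, 7, 11, 7]
Entering loop: for elem in arr:

After execution: top = 20
20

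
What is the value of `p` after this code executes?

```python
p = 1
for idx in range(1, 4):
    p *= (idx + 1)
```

Let's trace through this code step by step.

Initialize: p = 1
Entering loop: for idx in range(1, 4):

After execution: p = 24
24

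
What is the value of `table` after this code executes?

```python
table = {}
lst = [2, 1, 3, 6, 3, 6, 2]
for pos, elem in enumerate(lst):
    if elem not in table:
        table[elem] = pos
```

Let's trace through this code step by step.

Initialize: table = {}
Initialize: lst = [2, 1, 3, 6, 3, 6, 2]
Entering loop: for pos, elem in enumerate(lst):

After execution: table = {2: 0, 1: 1, 3: 2, 6: 3}
{2: 0, 1: 1, 3: 2, 6: 3}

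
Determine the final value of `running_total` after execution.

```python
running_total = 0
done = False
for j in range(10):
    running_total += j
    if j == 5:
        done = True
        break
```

Let's trace through this code step by step.

Initialize: running_total = 0
Initialize: done = False
Entering loop: for j in range(10):

After execution: running_total = 15
15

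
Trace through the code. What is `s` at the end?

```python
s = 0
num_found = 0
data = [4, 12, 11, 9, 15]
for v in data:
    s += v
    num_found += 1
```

Let's trace through this code step by step.

Initialize: s = 0
Initialize: num_found = 0
Initialize: data = [4, 12, 11, 9, 15]
Entering loop: for v in data:

After execution: s = 51
51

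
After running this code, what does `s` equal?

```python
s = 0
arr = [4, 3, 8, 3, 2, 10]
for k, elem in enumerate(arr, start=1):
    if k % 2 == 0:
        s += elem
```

Let's trace through this code step by step.

Initialize: s = 0
Initialize: arr = [4, 3, 8, 3, 2, 10]
Entering loop: for k, elem in enumerate(arr, start=1):

After execution: s = 16
16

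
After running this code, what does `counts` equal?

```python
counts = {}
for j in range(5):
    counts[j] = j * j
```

Let's trace through this code step by step.

Initialize: counts = {}
Entering loop: for j in range(5):

After execution: counts = {0: 0, 1: 1, 2: 4, 3: 9, 4: 16}
{0: 0, 1: 1, 2: 4, 3: 9, 4: 16}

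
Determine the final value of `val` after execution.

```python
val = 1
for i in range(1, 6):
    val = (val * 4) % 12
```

Let's trace through this code step by step.

Initialize: val = 1
Entering loop: for i in range(1, 6):

After execution: val = 4
4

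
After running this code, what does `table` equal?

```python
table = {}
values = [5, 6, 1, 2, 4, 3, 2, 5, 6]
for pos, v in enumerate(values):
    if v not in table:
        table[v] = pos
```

Let's trace through this code step by step.

Initialize: table = {}
Initialize: values = [5, 6, 1, 2, 4, 3, 2, 5, 6]
Entering loop: for pos, v in enumerate(values):

After execution: table = {5: 0, 6: 1, 1: 2, 2: 3, 4: 4, 3: 5}
{5: 0, 6: 1, 1: 2, 2: 3, 4: 4, 3: 5}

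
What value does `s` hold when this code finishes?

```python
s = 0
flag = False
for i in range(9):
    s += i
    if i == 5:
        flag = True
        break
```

Let's trace through this code step by step.

Initialize: s = 0
Initialize: flag = False
Entering loop: for i in range(9):

After execution: s = 15
15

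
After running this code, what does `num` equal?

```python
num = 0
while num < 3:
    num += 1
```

Let's trace through this code step by step.

Initialize: num = 0
Entering loop: while num < 3:

After execution: num = 3
3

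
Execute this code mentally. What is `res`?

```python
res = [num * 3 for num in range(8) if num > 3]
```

Let's trace through this code step by step.

Initialize: res = [num * 3 for num in range(8) if num > 3]

After execution: res = [12, 15, 18, 21]
[12, 15, 18, 21]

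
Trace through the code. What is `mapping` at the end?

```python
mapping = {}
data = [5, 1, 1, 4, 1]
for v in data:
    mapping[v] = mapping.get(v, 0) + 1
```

Let's trace through this code step by step.

Initialize: mapping = {}
Initialize: data = [5, 1, 1, 4, 1]
Entering loop: for v in data:

After execution: mapping = {5: 1, 1: 3, 4: 1}
{5: 1, 1: 3, 4: 1}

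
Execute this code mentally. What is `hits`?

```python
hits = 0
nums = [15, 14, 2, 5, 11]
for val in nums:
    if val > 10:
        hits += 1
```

Let's trace through this code step by step.

Initialize: hits = 0
Initialize: nums = [15, 14, 2, 5, 11]
Entering loop: for val in nums:

After execution: hits = 3
3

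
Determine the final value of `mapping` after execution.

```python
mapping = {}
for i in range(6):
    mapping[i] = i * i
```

Let's trace through this code step by step.

Initialize: mapping = {}
Entering loop: for i in range(6):

After execution: mapping = {0: 0, 1: 1, 2: 4, 3: 9, 4: 16, 5: 25}
{0: 0, 1: 1, 2: 4, 3: 9, 4: 16, 5: 25}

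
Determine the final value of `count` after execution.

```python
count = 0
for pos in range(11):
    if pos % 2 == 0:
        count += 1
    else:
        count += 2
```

Let's trace through this code step by step.

Initialize: count = 0
Entering loop: for pos in range(11):

After execution: count = 16
16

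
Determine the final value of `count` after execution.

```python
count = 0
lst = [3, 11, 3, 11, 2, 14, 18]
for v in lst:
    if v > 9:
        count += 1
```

Let's trace through this code step by step.

Initialize: count = 0
Initialize: lst = [3, 11, 3, 11, 2, 14, 18]
Entering loop: for v in lst:

After execution: count = 4
4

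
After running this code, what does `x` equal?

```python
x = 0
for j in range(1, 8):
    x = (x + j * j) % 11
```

Let's trace through this code step by step.

Initialize: x = 0
Entering loop: for j in range(1, 8):

After execution: x = 8
8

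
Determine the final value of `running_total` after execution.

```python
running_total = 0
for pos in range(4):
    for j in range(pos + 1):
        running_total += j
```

Let's trace through this code step by step.

Initialize: running_total = 0
Entering loop: for pos in range(4):

After execution: running_total = 10
10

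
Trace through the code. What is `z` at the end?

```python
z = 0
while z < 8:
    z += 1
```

Let's trace through this code step by step.

Initialize: z = 0
Entering loop: while z < 8:

After execution: z = 8
8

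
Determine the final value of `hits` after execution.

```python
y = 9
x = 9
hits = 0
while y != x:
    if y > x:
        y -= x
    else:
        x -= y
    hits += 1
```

Let's trace through this code step by step.

Initialize: y = 9
Initialize: x = 9
Initialize: hits = 0
Entering loop: while y != x:

After execution: hits = 0
0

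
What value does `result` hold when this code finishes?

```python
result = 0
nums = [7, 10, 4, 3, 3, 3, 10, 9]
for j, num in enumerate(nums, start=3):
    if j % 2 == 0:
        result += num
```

Let's trace through this code step by step.

Initialize: result = 0
Initialize: nums = [7, 10, 4, 3, 3, 3, 10, 9]
Entering loop: for j, num in enumerate(nums, start=3):

After execution: result = 25
25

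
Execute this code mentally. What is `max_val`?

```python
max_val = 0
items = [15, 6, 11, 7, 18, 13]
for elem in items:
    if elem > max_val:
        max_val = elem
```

Let's trace through this code step by step.

Initialize: max_val = 0
Initialize: items = [15, 6, 11, 7, 18, 13]
Entering loop: for elem in items:

After execution: max_val = 18
18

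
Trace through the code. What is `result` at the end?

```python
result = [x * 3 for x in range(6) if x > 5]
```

Let's trace through this code step by step.

Initialize: result = [x * 3 for x in range(6) if x > 5]

After execution: result = []
[]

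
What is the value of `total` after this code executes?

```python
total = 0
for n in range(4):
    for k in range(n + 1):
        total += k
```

Let's trace through this code step by step.

Initialize: total = 0
Entering loop: for n in range(4):

After execution: total = 10
10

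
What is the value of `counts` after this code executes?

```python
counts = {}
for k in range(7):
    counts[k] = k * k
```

Let's trace through this code step by step.

Initialize: counts = {}
Entering loop: for k in range(7):

After execution: counts = {0: 0, 1: 1, 2: 4, 3: 9, 4: 16, 5: 25, 6: 36}
{0: 0, 1: 1, 2: 4, 3: 9, 4: 16, 5: 25, 6: 36}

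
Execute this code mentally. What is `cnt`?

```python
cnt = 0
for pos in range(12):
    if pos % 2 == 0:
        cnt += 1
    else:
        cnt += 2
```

Let's trace through this code step by step.

Initialize: cnt = 0
Entering loop: for pos in range(12):

After execution: cnt = 18
18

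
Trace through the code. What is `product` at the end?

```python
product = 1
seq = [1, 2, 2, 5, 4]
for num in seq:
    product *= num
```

Let's trace through this code step by step.

Initialize: product = 1
Initialize: seq = [1, 2, 2, 5, 4]
Entering loop: for num in seq:

After execution: product = 80
80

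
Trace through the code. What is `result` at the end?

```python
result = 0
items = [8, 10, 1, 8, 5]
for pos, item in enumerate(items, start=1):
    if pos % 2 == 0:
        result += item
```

Let's trace through this code step by step.

Initialize: result = 0
Initialize: items = [8, 10, 1, 8, 5]
Entering loop: for pos, item in enumerate(items, start=1):

After execution: result = 18
18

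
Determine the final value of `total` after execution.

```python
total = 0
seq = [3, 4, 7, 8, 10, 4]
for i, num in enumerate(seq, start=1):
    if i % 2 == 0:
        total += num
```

Let's trace through this code step by step.

Initialize: total = 0
Initialize: seq = [3, 4, 7, 8, 10, 4]
Entering loop: for i, num in enumerate(seq, start=1):

After execution: total = 16
16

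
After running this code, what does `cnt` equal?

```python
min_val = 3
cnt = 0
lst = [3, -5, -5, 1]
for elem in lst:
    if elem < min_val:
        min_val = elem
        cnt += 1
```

Let's trace through this code step by step.

Initialize: min_val = 3
Initialize: cnt = 0
Initialize: lst = [3, -5, -5, 1]
Entering loop: for elem in lst:

After execution: cnt = 1
1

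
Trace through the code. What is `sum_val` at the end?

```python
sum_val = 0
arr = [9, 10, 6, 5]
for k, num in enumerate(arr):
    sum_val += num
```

Let's trace through this code step by step.

Initialize: sum_val = 0
Initialize: arr = [9, 10, 6, 5]
Entering loop: for k, num in enumerate(arr):

After execution: sum_val = 30
30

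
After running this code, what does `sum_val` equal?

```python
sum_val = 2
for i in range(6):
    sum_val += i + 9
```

Let's trace through this code step by step.

Initialize: sum_val = 2
Entering loop: for i in range(6):

After execution: sum_val = 71
71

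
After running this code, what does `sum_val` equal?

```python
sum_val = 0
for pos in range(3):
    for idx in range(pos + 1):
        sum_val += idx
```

Let's trace through this code step by step.

Initialize: sum_val = 0
Entering loop: for pos in range(3):

After execution: sum_val = 4
4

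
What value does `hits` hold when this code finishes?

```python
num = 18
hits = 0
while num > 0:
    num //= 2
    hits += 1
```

Let's trace through this code step by step.

Initialize: num = 18
Initialize: hits = 0
Entering loop: while num > 0:

After execution: hits = 5
5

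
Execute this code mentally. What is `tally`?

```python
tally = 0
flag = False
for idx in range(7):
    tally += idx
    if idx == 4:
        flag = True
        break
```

Let's trace through this code step by step.

Initialize: tally = 0
Initialize: flag = False
Entering loop: for idx in range(7):

After execution: tally = 10
10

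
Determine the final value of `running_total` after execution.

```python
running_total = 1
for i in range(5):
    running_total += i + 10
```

Let's trace through this code step by step.

Initialize: running_total = 1
Entering loop: for i in range(5):

After execution: running_total = 61
61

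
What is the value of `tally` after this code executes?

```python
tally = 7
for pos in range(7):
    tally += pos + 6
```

Let's trace through this code step by step.

Initialize: tally = 7
Entering loop: for pos in range(7):

After execution: tally = 70
70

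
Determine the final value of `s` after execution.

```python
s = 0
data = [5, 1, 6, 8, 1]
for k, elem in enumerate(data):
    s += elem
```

Let's trace through this code step by step.

Initialize: s = 0
Initialize: data = [5, 1, 6, 8, 1]
Entering loop: for k, elem in enumerate(data):

After execution: s = 21
21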